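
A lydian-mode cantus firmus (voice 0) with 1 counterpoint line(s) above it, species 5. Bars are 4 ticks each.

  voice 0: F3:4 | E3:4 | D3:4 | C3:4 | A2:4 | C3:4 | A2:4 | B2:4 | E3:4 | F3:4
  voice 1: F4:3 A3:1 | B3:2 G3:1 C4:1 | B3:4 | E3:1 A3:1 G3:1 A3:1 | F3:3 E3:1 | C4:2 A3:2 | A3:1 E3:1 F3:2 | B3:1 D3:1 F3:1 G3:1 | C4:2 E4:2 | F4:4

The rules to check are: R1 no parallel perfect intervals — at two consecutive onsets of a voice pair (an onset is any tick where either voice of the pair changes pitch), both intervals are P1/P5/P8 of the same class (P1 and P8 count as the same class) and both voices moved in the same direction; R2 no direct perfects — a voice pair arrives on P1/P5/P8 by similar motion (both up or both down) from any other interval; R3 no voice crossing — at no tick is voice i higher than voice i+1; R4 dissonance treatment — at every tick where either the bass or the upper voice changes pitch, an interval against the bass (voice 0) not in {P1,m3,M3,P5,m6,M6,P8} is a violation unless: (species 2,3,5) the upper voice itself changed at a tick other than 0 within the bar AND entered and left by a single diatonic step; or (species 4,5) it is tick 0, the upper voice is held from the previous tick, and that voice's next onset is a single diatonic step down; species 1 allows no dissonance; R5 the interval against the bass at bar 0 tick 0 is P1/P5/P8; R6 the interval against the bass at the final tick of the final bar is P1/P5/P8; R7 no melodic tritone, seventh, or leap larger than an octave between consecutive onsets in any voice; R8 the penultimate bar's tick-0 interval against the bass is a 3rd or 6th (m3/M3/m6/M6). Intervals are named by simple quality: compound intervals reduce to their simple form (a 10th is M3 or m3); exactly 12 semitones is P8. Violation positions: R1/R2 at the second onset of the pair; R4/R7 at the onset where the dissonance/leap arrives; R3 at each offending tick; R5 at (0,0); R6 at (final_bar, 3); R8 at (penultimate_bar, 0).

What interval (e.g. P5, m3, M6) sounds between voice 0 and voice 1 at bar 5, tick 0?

P8

voice 0=C3 voice 1=C4 -> P8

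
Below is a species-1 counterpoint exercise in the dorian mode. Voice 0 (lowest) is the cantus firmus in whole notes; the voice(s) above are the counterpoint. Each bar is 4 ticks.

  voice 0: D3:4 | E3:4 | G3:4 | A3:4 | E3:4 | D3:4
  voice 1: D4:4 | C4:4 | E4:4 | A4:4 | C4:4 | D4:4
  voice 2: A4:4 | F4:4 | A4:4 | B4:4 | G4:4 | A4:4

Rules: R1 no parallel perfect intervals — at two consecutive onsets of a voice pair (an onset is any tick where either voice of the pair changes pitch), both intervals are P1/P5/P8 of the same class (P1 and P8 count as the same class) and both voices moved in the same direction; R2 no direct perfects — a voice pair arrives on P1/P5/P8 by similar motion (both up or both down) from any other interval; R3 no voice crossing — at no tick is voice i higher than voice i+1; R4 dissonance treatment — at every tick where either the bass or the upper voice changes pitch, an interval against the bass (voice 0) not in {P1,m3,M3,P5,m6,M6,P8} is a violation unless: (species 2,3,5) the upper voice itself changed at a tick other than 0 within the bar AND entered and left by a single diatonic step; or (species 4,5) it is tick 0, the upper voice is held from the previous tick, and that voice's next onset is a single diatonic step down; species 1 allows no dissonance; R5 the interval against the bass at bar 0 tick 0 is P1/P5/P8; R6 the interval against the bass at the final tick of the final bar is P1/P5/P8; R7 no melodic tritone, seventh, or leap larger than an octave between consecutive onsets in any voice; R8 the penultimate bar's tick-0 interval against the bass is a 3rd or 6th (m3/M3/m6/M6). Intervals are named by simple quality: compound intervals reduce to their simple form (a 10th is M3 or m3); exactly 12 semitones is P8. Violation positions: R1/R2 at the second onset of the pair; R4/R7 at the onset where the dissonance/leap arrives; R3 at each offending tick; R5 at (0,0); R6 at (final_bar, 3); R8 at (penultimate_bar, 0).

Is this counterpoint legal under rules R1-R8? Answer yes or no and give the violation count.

No (6 violations)

bar 0: v0=D3 v1=D4 v2=A4 (P5)
bar 1: v0=E3 v1=C4 v2=F4 (m2)
bar 2: v0=G3 v1=E4 v2=A4 (M2)
bar 3: v0=A3 v1=A4 v2=B4 (M2)
bar 4: v0=E3 v1=C4 v2=G4 (m3)
bar 5: v0=D3 v1=D4 v2=A4 (P5)
  R4 @ bar1.0: E3/F4 m2 untreated
  R4 @ bar2.0: G3/A4 M2 untreated
  R2 @ bar3.0: G3/E4 M6 -> A3/A4 P8 similar
  R4 @ bar3.0: A3/B4 M2 untreated
  R2 @ bar4.0: A4/B4 M2 -> C4/G4 P5 similar
  R1 @ bar5.0: C4/G4 P5 -> D4/A4 P5 similar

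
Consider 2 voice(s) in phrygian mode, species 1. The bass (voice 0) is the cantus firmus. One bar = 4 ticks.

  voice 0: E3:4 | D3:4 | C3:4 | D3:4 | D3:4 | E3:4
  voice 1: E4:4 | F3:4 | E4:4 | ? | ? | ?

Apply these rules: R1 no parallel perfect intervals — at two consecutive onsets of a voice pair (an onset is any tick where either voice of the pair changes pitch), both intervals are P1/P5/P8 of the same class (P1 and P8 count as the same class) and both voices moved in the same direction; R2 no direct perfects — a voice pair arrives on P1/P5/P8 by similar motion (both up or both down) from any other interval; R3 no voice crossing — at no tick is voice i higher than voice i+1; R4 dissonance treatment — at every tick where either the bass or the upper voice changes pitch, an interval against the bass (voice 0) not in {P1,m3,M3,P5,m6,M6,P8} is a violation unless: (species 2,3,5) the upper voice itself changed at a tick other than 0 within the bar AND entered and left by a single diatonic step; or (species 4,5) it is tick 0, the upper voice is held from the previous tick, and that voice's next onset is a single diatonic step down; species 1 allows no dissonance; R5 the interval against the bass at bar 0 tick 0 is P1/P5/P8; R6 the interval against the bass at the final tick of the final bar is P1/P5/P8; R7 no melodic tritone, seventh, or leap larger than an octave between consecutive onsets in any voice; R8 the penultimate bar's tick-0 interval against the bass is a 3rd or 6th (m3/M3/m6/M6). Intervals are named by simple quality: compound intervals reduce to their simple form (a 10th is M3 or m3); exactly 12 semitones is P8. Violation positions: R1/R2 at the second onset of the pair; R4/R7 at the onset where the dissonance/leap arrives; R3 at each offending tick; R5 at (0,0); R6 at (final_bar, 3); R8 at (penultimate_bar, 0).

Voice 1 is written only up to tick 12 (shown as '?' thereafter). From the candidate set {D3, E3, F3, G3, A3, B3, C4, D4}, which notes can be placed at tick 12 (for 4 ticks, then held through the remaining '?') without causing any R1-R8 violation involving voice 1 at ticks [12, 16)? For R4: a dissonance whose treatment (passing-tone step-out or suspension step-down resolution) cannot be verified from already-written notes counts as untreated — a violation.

D3: violates R7
E3: violates R4
F3: violates R7
G3: violates R4
A3: legal
B3: legal
C4: violates R4
D4: legal

{A3, B3, D4}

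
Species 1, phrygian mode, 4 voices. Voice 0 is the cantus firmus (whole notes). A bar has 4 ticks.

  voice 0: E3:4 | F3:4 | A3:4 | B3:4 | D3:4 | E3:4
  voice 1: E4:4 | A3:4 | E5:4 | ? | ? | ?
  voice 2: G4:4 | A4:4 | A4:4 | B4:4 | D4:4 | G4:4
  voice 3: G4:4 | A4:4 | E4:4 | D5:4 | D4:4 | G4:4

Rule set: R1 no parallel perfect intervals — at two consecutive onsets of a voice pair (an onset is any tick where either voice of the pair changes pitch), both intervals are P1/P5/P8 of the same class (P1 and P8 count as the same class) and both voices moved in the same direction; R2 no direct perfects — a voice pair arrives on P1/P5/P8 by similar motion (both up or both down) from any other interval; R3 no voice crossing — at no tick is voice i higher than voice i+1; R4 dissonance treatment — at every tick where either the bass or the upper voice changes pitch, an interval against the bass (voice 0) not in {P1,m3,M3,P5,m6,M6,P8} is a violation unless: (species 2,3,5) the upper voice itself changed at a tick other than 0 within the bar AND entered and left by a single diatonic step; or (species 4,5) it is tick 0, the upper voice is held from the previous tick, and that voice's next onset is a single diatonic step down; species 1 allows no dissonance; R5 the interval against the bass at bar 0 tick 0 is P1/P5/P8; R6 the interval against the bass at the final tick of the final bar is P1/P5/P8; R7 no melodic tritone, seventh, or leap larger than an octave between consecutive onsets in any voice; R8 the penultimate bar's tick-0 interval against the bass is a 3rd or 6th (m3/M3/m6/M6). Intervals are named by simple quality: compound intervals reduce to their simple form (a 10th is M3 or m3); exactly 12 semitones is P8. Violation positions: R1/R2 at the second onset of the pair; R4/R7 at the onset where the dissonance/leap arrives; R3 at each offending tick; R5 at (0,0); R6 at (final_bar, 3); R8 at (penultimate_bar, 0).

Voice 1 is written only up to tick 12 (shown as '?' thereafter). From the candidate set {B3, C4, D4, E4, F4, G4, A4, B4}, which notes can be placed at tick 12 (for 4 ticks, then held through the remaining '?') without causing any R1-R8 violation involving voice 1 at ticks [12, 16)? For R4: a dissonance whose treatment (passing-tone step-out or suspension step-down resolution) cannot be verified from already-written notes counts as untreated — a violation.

{B4, G4}

B3: violates R7
C4: violates R4,R7
D4: violates R7
E4: violates R4
F4: violates R4,R7
G4: legal
A4: violates R4
B4: legal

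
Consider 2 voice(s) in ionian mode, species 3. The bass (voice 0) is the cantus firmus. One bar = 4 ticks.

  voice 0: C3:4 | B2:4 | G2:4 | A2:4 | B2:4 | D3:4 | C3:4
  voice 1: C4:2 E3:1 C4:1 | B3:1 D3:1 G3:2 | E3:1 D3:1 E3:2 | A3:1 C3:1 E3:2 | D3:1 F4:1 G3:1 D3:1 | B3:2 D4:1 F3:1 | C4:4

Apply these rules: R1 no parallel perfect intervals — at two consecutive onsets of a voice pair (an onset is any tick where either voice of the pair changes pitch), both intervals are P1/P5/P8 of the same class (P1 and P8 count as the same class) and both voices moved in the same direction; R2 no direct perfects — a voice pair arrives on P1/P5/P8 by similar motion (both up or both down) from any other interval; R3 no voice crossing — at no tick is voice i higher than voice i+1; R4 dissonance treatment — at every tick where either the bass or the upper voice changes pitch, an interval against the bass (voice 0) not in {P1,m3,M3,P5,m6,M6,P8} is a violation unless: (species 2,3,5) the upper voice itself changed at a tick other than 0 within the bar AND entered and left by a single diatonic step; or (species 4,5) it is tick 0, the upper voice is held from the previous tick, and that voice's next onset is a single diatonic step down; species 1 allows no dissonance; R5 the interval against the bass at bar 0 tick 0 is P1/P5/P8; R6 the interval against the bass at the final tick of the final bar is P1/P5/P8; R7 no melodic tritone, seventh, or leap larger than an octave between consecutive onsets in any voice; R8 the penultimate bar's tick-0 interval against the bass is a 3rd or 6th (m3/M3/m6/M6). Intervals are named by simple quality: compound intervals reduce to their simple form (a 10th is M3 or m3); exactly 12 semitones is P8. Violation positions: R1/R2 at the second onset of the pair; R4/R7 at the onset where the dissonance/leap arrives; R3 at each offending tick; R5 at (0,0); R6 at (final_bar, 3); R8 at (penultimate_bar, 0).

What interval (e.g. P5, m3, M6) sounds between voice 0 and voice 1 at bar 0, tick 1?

voice 0=C3 voice 1=C4 -> P8

P8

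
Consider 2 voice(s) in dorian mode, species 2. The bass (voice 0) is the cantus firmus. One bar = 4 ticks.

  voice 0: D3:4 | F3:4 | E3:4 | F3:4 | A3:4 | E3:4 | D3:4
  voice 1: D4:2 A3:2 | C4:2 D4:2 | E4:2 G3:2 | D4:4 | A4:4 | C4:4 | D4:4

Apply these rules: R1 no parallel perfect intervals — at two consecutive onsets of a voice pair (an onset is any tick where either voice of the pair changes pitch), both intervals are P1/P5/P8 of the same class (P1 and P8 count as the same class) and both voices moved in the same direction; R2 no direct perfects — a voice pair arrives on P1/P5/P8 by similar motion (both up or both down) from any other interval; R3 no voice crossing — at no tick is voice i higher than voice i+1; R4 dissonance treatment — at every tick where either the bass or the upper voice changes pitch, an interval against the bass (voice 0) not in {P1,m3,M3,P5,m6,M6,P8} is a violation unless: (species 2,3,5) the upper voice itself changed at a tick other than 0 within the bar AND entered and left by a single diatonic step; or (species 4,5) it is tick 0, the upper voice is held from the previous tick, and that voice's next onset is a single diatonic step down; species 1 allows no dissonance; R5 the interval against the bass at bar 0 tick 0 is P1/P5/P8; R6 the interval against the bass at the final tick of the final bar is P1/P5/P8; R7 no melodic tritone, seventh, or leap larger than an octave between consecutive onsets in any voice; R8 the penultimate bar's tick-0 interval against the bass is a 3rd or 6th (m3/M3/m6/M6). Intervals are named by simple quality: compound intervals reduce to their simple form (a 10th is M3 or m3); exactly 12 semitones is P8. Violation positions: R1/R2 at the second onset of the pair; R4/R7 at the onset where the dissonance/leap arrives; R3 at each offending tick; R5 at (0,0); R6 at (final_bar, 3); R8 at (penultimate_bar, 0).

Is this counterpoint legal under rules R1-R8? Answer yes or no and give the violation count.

bar 0: v0=D3 v1=D4 (P8)
bar 1: v0=F3 v1=C4 (P5)
bar 2: v0=E3 v1=E4 (P8)
bar 3: v0=F3 v1=D4 (M6)
bar 4: v0=A3 v1=A4 (P8)
bar 5: v0=E3 v1=C4 (m6)
bar 6: v0=D3 v1=D4 (P8)
  R1 @ bar1.0: D3/A3 P5 -> F3/C4 P5 similar
  R2 @ bar4.0: F3/D4 M6 -> A3/A4 P8 similar

No (2 violations)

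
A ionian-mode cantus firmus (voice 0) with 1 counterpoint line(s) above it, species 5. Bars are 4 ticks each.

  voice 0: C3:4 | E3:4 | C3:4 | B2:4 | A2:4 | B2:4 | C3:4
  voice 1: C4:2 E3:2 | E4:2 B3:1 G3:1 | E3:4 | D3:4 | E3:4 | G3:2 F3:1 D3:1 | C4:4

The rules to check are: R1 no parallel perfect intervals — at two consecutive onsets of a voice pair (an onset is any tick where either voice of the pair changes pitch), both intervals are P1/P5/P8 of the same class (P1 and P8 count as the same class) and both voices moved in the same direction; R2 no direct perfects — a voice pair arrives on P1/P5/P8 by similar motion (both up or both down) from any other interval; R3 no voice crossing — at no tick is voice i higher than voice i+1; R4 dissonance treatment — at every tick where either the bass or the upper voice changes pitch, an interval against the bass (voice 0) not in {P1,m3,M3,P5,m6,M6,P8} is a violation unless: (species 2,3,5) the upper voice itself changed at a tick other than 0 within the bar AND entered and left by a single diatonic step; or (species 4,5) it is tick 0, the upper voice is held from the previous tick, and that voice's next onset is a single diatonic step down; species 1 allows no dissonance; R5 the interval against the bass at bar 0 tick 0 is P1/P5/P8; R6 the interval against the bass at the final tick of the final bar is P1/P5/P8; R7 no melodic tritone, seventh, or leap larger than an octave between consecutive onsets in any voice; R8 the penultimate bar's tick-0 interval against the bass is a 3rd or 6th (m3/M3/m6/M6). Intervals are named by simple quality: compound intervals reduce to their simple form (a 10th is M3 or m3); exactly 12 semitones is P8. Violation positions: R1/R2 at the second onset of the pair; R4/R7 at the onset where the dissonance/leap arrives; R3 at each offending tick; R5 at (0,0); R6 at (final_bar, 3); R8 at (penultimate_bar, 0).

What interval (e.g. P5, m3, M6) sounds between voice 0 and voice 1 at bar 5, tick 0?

voice 0=B2 voice 1=G3 -> m6

m6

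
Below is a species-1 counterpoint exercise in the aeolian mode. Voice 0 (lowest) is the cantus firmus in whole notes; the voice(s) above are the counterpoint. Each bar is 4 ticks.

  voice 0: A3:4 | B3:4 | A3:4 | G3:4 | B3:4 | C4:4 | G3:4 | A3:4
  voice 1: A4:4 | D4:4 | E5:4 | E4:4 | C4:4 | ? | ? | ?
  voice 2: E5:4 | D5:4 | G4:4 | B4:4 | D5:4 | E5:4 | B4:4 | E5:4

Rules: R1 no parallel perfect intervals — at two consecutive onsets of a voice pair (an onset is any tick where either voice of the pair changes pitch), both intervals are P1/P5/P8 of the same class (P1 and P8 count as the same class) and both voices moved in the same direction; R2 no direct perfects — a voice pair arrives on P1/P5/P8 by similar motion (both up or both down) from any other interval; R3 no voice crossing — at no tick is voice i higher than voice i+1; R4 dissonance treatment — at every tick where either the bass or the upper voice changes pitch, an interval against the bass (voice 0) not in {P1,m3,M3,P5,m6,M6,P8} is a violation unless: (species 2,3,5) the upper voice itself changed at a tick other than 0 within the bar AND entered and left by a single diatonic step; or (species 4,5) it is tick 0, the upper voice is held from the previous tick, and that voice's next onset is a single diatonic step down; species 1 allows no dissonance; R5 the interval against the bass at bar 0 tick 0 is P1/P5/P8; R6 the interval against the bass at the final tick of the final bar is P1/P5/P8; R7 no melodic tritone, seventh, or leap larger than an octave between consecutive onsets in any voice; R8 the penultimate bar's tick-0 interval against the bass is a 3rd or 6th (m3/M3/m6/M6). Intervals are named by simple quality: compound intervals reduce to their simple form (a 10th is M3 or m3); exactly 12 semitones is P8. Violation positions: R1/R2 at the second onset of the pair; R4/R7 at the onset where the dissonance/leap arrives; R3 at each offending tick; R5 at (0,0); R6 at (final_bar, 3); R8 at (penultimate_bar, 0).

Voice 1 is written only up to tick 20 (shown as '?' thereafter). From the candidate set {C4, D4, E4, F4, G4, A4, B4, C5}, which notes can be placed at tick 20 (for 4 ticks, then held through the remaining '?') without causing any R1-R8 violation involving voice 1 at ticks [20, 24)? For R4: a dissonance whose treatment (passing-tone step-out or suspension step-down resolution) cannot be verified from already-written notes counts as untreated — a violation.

{C4}

C4: legal
D4: violates R4
E4: violates R2
F4: violates R4
G4: violates R2
A4: violates R2
B4: violates R4,R7
C5: violates R2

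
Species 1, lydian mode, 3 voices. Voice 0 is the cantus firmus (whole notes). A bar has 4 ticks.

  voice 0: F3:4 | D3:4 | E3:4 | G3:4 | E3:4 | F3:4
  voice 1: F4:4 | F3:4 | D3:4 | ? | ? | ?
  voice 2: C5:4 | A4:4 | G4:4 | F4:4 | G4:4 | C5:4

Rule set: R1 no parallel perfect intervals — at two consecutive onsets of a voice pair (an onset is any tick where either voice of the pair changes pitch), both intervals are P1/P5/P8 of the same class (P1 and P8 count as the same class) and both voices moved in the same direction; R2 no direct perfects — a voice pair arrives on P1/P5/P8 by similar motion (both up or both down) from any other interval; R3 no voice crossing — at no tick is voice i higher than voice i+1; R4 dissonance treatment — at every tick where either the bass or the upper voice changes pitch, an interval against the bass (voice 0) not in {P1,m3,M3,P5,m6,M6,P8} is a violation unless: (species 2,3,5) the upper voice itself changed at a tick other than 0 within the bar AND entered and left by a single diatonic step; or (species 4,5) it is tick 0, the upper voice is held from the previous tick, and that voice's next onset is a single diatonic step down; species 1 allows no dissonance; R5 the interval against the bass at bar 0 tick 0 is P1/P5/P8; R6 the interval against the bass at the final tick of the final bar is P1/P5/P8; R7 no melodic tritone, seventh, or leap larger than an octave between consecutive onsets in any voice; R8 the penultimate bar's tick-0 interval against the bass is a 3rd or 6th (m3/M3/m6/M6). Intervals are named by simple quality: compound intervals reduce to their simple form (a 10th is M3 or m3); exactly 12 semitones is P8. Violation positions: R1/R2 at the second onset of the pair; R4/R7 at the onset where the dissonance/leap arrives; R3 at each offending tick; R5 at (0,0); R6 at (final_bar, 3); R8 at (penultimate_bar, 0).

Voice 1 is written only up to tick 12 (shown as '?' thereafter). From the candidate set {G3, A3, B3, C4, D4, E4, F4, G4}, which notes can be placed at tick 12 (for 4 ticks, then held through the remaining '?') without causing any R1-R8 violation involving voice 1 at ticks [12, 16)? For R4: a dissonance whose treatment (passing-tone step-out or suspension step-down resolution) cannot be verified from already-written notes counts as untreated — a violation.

{B3}

G3: violates R2
A3: violates R4
B3: legal
C4: violates R4,R7
D4: violates R2
E4: violates R7
F4: violates R4,R7
G4: violates R2,R3,R7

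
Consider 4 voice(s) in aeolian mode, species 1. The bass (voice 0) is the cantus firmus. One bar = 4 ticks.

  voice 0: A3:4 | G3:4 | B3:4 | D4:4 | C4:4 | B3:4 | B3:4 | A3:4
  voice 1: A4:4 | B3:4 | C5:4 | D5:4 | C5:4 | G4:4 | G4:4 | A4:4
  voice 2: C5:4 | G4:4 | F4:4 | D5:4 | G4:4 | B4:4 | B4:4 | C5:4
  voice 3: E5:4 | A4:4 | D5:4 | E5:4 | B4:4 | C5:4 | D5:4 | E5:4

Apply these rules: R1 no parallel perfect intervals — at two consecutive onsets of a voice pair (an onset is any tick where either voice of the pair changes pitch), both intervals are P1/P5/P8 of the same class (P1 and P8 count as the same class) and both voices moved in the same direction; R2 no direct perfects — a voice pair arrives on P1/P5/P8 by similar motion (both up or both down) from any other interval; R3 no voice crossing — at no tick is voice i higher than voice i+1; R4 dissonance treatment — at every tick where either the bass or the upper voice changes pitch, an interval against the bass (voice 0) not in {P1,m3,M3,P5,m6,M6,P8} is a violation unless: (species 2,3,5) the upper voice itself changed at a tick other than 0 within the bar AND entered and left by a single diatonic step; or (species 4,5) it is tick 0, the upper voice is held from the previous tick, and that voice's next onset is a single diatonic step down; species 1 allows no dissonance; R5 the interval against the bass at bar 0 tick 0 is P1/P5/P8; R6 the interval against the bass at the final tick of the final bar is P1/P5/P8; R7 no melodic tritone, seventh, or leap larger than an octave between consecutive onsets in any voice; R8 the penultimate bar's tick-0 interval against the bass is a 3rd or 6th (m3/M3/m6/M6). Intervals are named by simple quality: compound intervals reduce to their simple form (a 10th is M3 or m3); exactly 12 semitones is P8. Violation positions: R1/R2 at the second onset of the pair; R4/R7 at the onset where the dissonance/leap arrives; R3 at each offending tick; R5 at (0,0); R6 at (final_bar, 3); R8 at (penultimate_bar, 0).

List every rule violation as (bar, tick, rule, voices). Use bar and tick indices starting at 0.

bar 0: v0=A3 v1=A4 v2=C5 v3=E5 downbeat P5
bar 1: v0=G3 v1=B3 v2=G4 v3=A4 downbeat M2
bar 2: v0=B3 v1=C5 v2=F4 v3=D5 downbeat m3
bar 3: v0=D4 v1=D5 v2=D5 v3=E5 downbeat M2
bar 4: v0=C4 v1=C5 v2=G4 v3=B4 downbeat M7
bar 5: v0=B3 v1=G4 v2=B4 v3=C5 downbeat m2
bar 6: v0=B3 v1=G4 v2=B4 v3=D5 downbeat m3
bar 7: v0=A3 v1=A4 v2=C5 v3=E5 downbeat P5
  -> R5 @ bar 0 tick 0 v(0, 2): opens on m3
  -> R2 @ bar 1 tick 0 v(0, 2): A3/C5 m3 -> G3/G4 P8 similar
  -> R4 @ bar 1 tick 0 v(0, 3): G3/A4 M2 untreated
  -> R7 @ bar 1 tick 0 v(1,): A4->B3 leap 10st
  -> R3 @ bar 2 tick 0 v(1, 2): C5 above F4
  -> R4 @ bar 2 tick 0 v(0, 1): B3/C5 m2 untreated
  -> R4 @ bar 2 tick 0 v(0, 2): B3/F4 TT untreated
  -> R7 @ bar 2 tick 0 v(1,): B3->C5 leap 13st
  -> R3 @ bar 2 tick 1 v(1, 2): C5 above F4
  -> R3 @ bar 2 tick 2 v(1, 2): C5 above F4
  -> R3 @ bar 2 tick 3 v(1, 2): C5 above F4
  -> R2 @ bar 3 tick 0 v(0, 1): B3/C5 m2 -> D4/D5 P8 similar
  -> R2 @ bar 3 tick 0 v(0, 2): B3/F4 TT -> D4/D5 P8 similar
  -> R2 @ bar 3 tick 0 v(1, 2): C5/F4 P5 -> D5/D5 P1 similar
  -> R4 @ bar 3 tick 0 v(0, 3): D4/E5 M2 untreated
  -> R1 @ bar 4 tick 0 v(0, 1): D4/D5 P8 -> C4/C5 P8 similar
  -> R2 @ bar 4 tick 0 v(0, 2): D4/D5 P8 -> C4/G4 P5 similar
  -> R3 @ bar 4 tick 0 v(1, 2): C5 above G4
  -> R4 @ bar 4 tick 0 v(0, 3): C4/B4 M7 untreated
  -> R3 @ bar 4 tick 1 v(1, 2): C5 above G4
  -> R3 @ bar 4 tick 2 v(1, 2): C5 above G4
  -> R3 @ bar 4 tick 3 v(1, 2): C5 above G4
  -> R4 @ bar 5 tick 0 v(0, 3): B3/C5 m2 untreated
  -> R8 @ bar 6 tick 0 v(0, 2): penult P8 not 3rd/6th
  -> R1 @ bar 7 tick 0 v(1, 3): G4/D5 P5 -> A4/E5 P5 similar
  -> R6 @ bar 7 tick 3 v(0, 2): closes on m3

(0, 0, R5, (0, 2))
(1, 0, R2, (0, 2))
(1, 0, R4, (0, 3))
(1, 0, R7, (1,))
(2, 0, R3, (1, 2))
(2, 0, R4, (0, 1))
(2, 0, R4, (0, 2))
(2, 0, R7, (1,))
(2, 1, R3, (1, 2))
(2, 2, R3, (1, 2))
(2, 3, R3, (1, 2))
(3, 0, R2, (0, 1))
(3, 0, R2, (0, 2))
(3, 0, R2, (1, 2))
(3, 0, R4, (0, 3))
(4, 0, R1, (0, 1))
(4, 0, R2, (0, 2))
(4, 0, R3, (1, 2))
(4, 0, R4, (0, 3))
(4, 1, R3, (1, 2))
(4, 2, R3, (1, 2))
(4, 3, R3, (1, 2))
(5, 0, R4, (0, 3))
(6, 0, R8, (0, 2))
(7, 0, R1, (1, 3))
(7, 3, R6, (0, 2))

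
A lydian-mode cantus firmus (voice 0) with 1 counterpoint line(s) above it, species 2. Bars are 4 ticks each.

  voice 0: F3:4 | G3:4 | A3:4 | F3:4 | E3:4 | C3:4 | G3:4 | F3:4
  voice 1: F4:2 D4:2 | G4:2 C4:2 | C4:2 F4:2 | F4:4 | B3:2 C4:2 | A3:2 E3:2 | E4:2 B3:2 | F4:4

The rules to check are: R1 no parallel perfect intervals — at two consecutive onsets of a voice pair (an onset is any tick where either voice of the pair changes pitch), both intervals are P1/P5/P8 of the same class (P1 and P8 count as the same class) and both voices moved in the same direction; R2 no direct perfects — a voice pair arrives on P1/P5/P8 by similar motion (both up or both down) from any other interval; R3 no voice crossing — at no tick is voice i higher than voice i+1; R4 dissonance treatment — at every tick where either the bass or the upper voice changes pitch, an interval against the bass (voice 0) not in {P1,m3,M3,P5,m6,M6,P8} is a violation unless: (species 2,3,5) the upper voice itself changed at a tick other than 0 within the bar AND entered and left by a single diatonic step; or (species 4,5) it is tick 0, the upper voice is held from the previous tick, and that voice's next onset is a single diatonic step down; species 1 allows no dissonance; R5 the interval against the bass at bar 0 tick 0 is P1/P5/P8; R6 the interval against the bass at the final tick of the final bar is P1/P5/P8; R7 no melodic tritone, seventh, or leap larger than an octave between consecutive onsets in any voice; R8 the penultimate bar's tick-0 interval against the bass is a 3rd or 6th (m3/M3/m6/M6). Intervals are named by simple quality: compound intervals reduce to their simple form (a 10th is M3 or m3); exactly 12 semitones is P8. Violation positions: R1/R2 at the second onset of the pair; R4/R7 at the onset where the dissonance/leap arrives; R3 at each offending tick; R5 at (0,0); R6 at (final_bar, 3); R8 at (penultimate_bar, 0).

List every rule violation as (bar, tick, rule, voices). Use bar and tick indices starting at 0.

bar 0: v0=F3 v1=F4 downbeat P8
bar 1: v0=G3 v1=G4 downbeat P8
bar 2: v0=A3 v1=C4 downbeat m3
bar 3: v0=F3 v1=F4 downbeat P8
bar 4: v0=E3 v1=B3 downbeat P5
bar 5: v0=C3 v1=A3 downbeat M6
bar 6: v0=G3 v1=E4 downbeat M6
bar 7: v0=F3 v1=F4 downbeat P8
  -> R2 @ bar 1 tick 0 v(0, 1): F3/D4 M6 -> G3/G4 P8 similar
  -> R4 @ bar 1 tick 2 v(0, 1): G3/C4 P4 untreated
  -> R2 @ bar 4 tick 0 v(0, 1): F3/F4 P8 -> E3/B3 P5 similar
  -> R7 @ bar 4 tick 0 v(1,): F4->B3 leap 6st
  -> R7 @ bar 7 tick 0 v(1,): B3->F4 leap 6st

(1, 0, R2, (0, 1))
(1, 2, R4, (0, 1))
(4, 0, R2, (0, 1))
(4, 0, R7, (1,))
(7, 0, R7, (1,))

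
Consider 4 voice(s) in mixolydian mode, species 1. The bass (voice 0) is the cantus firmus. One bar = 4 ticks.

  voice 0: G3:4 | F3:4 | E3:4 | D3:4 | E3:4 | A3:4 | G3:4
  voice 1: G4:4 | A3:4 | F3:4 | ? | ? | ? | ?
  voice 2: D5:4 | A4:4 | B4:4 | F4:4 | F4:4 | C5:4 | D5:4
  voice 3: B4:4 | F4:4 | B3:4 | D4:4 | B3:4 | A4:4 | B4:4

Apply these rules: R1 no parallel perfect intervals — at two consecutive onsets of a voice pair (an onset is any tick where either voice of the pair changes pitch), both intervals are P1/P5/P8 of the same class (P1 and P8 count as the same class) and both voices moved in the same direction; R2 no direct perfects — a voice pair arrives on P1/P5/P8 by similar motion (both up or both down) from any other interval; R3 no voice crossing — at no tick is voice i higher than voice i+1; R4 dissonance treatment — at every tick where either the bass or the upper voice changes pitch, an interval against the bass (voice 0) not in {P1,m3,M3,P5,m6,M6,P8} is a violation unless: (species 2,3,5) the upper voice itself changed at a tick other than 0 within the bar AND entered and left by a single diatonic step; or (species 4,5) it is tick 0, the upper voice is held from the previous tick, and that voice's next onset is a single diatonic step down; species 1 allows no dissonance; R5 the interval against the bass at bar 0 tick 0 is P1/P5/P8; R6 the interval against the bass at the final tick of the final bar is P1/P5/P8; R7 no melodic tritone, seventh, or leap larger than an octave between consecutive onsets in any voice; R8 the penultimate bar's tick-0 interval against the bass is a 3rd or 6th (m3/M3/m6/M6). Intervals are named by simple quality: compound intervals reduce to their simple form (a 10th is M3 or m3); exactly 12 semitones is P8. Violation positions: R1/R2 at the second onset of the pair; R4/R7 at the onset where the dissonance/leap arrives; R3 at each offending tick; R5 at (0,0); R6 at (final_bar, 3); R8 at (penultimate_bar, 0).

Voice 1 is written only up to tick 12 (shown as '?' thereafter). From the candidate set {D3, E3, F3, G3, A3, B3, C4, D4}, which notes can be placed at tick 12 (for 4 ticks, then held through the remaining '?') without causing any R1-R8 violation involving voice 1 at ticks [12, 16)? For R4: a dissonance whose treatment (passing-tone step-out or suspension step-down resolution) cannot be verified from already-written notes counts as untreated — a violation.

{A3, F3}

D3: violates R2
E3: violates R4
F3: legal
G3: violates R2,R4
A3: legal
B3: violates R7
C4: violates R4
D4: violates R2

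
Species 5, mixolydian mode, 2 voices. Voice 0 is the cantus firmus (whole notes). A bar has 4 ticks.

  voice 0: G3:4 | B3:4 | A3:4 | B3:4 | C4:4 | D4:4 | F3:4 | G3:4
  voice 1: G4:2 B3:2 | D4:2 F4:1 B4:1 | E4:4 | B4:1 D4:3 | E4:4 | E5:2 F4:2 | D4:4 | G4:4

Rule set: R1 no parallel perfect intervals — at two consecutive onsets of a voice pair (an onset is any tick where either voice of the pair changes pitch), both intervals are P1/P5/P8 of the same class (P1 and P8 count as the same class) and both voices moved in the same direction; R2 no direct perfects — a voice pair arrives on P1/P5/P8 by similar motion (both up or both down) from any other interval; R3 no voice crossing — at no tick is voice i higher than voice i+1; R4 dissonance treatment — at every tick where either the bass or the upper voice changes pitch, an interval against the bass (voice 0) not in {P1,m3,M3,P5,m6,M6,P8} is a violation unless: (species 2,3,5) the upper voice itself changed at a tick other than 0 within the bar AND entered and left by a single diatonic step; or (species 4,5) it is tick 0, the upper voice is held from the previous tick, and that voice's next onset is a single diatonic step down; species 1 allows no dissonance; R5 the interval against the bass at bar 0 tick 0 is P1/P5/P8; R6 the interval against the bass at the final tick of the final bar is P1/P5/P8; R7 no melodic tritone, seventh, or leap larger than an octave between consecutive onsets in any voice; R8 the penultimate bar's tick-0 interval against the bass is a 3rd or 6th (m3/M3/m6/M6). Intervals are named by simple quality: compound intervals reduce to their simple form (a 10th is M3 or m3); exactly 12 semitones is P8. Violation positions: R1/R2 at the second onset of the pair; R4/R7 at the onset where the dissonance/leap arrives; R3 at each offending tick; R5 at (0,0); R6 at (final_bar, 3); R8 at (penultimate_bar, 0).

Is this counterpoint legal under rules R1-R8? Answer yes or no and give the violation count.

bar 0: v0=G3 v1=G4 (P8)
bar 1: v0=B3 v1=D4 (m3)
bar 2: v0=A3 v1=E4 (P5)
bar 3: v0=B3 v1=B4 (P8)
bar 4: v0=C4 v1=E4 (M3)
bar 5: v0=D4 v1=E5 (M2)
bar 6: v0=F3 v1=D4 (M6)
bar 7: v0=G3 v1=G4 (P8)
  R4 @ bar1.2: B3/F4 TT untreated
  R7 @ bar1.3: F4->B4 leap 6st
  R2 @ bar2.0: B3/B4 P8 -> A3/E4 P5 similar
  R2 @ bar3.0: A3/E4 P5 -> B3/B4 P8 similar
  R4 @ bar5.0: D4/E5 M2 untreated
  R7 @ bar5.2: E5->F4 leap 11st
  R2 @ bar7.0: F3/D4 M6 -> G3/G4 P8 similar

No (7 violations)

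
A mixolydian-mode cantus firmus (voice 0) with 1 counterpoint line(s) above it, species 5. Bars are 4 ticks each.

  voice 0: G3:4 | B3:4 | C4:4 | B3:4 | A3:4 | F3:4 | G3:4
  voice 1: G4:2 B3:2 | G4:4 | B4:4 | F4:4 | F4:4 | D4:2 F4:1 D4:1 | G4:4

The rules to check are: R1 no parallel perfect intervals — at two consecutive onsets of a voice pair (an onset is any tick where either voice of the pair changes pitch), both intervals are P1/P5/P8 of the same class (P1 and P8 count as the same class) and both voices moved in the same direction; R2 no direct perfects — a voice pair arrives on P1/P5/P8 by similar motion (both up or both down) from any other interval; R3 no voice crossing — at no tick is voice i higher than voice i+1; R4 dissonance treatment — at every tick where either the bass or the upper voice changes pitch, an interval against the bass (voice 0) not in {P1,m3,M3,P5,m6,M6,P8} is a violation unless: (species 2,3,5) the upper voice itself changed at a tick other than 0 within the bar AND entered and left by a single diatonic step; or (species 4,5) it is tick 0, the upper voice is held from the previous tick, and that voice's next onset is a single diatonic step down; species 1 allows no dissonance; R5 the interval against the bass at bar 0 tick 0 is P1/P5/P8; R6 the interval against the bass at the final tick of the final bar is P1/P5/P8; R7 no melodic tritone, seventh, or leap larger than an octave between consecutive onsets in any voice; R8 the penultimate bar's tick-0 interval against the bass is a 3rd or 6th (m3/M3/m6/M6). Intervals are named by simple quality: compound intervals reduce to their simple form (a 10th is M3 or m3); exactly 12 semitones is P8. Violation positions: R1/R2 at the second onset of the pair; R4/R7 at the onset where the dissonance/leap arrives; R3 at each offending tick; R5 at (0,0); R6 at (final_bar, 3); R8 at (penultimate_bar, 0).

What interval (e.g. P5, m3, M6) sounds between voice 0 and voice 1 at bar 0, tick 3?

voice 0=G3 voice 1=B3 -> M3

M3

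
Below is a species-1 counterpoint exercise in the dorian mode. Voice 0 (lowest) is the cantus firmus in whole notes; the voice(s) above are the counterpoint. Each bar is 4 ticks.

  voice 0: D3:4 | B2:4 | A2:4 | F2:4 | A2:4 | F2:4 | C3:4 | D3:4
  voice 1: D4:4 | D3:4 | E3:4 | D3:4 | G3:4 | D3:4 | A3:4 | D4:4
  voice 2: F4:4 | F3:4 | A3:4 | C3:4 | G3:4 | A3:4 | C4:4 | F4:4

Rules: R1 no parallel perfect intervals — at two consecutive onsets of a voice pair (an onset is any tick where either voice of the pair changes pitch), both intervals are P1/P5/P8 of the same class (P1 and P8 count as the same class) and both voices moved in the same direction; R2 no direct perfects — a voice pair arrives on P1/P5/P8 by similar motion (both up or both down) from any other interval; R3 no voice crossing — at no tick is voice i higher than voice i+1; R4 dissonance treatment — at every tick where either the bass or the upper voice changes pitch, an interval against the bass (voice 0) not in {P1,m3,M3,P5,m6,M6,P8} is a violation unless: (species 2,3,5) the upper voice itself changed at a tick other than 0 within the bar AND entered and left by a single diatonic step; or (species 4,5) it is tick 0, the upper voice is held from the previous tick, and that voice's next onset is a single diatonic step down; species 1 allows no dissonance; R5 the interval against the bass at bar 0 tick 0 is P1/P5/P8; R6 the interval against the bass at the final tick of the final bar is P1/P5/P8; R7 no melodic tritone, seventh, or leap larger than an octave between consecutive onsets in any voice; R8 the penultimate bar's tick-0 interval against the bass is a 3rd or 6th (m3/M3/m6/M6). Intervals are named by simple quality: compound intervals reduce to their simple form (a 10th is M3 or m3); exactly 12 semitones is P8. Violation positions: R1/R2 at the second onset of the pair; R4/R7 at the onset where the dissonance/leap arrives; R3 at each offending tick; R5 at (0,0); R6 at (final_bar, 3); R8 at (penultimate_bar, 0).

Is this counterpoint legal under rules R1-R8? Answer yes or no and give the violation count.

No (14 violations)

bar 0: v0=D3 v1=D4 v2=F4 (m3)
bar 1: v0=B2 v1=D3 v2=F3 (TT)
bar 2: v0=A2 v1=E3 v2=A3 (P8)
bar 3: v0=F2 v1=D3 v2=C3 (P5)
bar 4: v0=A2 v1=G3 v2=G3 (m7)
bar 5: v0=F2 v1=D3 v2=A3 (M3)
bar 6: v0=C3 v1=A3 v2=C4 (P8)
bar 7: v0=D3 v1=D4 v2=F4 (m3)
  R5 @ bar0.0: opens on m3
  R4 @ bar1.0: B2/F3 TT untreated
  R2 @ bar3.0: A2/A3 P8 -> F2/C3 P5 similar
  R3 @ bar3.0: D3 above C3
  R3 @ bar3.1: D3 above C3
  R3 @ bar3.2: D3 above C3
  R3 @ bar3.3: D3 above C3
  R2 @ bar4.0: D3/C3 M2 -> G3/G3 P1 similar
  R4 @ bar4.0: A2/G3 m7 untreated
  R4 @ bar4.0: A2/G3 m7 untreated
  R2 @ bar6.0: F2/A3 M3 -> C3/C4 P8 similar
  R8 @ bar6.0: penult P8 not 3rd/6th
  R2 @ bar7.0: C3/A3 M6 -> D3/D4 P8 similar
  R6 @ bar7.3: closes on m3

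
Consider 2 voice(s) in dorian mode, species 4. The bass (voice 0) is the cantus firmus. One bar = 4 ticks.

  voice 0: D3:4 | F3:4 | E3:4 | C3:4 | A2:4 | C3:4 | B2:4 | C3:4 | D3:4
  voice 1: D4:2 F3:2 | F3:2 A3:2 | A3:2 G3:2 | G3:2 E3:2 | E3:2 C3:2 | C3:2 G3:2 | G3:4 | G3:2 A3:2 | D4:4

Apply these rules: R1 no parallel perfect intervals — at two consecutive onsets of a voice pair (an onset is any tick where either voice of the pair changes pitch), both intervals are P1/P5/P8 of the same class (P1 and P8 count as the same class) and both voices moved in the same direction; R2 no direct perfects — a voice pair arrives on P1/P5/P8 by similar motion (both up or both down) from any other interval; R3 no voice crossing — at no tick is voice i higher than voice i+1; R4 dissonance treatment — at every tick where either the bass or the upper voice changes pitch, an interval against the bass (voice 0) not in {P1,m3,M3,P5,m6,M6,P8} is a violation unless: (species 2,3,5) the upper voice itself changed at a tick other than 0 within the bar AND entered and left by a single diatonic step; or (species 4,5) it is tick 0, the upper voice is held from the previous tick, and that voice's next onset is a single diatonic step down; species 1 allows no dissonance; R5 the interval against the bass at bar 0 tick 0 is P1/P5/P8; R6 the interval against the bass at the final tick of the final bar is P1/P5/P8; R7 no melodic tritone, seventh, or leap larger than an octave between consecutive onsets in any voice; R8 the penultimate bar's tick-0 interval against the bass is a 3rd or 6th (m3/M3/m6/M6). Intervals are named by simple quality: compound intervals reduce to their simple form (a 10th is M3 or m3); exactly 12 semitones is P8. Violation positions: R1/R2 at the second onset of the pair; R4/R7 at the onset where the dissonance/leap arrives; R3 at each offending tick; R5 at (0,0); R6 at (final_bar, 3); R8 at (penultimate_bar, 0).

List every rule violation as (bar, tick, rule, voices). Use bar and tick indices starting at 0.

bar 0: v0=D3 v1=D4 downbeat P8
bar 1: v0=F3 v1=F3 downbeat P1
bar 2: v0=E3 v1=A3 downbeat P4
bar 3: v0=C3 v1=G3 downbeat P5
bar 4: v0=A2 v1=E3 downbeat P5
bar 5: v0=C3 v1=C3 downbeat P1
bar 6: v0=B2 v1=G3 downbeat m6
bar 7: v0=C3 v1=G3 downbeat P5
bar 8: v0=D3 v1=D4 downbeat P8
  -> R8 @ bar 7 tick 0 v(0, 1): penult P5 not 3rd/6th
  -> R2 @ bar 8 tick 0 v(0, 1): C3/A3 M6 -> D3/D4 P8 similar

(7, 0, R8, (0, 1))
(8, 0, R2, (0, 1))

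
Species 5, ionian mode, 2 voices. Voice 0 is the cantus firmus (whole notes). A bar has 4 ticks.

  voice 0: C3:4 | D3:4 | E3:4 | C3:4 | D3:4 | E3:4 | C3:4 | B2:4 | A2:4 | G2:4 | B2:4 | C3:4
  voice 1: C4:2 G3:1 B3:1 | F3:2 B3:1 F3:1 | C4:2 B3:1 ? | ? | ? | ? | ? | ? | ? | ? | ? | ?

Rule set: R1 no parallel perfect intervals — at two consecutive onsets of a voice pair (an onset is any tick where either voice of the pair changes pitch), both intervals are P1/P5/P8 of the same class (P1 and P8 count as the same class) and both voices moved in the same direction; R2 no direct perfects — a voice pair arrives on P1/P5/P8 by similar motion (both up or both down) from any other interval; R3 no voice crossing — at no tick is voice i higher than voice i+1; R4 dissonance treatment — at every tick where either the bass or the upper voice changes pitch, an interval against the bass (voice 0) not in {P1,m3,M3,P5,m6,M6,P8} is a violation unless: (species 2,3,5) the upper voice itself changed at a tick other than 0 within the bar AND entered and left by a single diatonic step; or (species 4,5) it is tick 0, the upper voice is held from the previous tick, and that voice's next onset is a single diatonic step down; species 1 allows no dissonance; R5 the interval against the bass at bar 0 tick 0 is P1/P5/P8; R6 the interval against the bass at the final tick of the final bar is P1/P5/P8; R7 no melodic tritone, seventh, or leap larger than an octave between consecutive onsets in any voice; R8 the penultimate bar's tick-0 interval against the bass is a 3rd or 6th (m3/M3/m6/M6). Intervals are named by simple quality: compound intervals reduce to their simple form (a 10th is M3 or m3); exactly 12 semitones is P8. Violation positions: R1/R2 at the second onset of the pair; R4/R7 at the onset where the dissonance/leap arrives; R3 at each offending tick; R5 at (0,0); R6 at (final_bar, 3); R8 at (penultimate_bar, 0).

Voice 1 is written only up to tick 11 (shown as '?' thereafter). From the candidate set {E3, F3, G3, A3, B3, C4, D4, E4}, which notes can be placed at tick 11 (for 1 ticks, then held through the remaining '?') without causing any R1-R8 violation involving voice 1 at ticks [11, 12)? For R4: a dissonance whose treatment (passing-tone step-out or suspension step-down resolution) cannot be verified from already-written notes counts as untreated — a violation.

{B3, C4, E3, E4, G3}

E3: legal
F3: violates R4,R7
G3: legal
A3: violates R4
B3: legal
C4: legal
D4: violates R4
E4: legal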